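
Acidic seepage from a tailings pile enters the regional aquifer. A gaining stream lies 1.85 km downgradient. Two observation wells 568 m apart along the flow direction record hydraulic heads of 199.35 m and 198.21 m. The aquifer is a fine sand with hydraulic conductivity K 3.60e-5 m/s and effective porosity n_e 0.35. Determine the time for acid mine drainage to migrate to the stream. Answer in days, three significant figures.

104000 days

Hydraulic gradient i = (199.35 − 198.21) / 568 = 1.14 / 568 = 0.002007
K = 3.60e-5 m/s × 86400 s/d = 3.110 m/d
Specific discharge q = 3.110 × 0.002007 = 0.006243 m/d
v = Ki/n = 3.110·0.002007/0.35 = 0.01784 m/d
L = 1.85 km = 1850 m
t = L / v = 1850 / 0.01784 = 103700 d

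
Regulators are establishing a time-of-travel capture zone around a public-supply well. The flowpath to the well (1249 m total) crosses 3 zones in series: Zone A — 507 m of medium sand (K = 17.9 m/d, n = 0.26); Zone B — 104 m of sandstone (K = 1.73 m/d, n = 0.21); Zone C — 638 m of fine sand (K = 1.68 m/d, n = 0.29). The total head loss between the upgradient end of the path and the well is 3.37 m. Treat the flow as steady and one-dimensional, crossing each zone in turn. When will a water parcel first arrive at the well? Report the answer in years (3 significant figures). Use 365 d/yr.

Steady 1-D flow in series ⇒ the Darcy flux q is identical in every zone and the zone head losses add (resistances L/K in series).
Σ(L/K) = 507/17.9 + 104/1.73 + 638/1.68 = 28.32 + 60.12 + 379.8 = 468.2 d
q = ΔH / Σ(L/K) = 3.37 / 468.2 = 0.007198 m/d (same in every zone)
Zone A: v = q/n = 0.007198/0.26 = 0.02768 m/d → t_A = 507/0.02768 = 18310 d
Zone B: v = q/n = 0.007198/0.21 = 0.03428 m/d → t_B = 104/0.03428 = 3034 d
Zone C: v = q/n = 0.007198/0.29 = 0.02482 m/d → t_C = 638/0.02482 = 25710 d
Total t = 18310 + 3034 + 25710 = 47050 d
   = 47050 / 365 = 129 yr

129 years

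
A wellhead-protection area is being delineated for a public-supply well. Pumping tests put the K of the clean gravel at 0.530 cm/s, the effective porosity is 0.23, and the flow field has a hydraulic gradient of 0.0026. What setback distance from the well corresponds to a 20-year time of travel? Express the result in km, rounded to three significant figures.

K = 0.530 cm/s × 864 = 457.9 m/d
Darcy flux q = K·i = 457.9 × 0.0026 = 1.191 m/d
v_s = q/n_e = 1.191/0.23 = 5.176 m/d
T = 20 yr × 365 = 7300 d
L = v × T = 5.176 × 7300 = 37790 m
   = 37.8 km

37.8 km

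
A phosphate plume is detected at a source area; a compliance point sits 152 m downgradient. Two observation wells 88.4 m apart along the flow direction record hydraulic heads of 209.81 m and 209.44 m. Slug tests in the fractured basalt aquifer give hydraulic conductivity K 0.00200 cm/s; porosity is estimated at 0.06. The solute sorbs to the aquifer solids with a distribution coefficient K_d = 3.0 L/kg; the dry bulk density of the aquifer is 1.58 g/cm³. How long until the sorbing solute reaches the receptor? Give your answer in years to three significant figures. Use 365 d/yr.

276 years

Hydraulic gradient i = (209.81 − 209.44) / 88.4 = 0.37 / 88.4 = 0.004186
K = 0.00200 cm/s × 864 = 1.728 m/d
q = Ki = 1.728 × 0.004186 = 0.007233 m/d
v = Ki/n = 1.728·0.004186/0.06 = 0.1205 m/d
Retardation R = 1 + ρ_b·K_d/n = 1 + 1.58×3.0/0.06 = 80.00
Contaminant velocity v_c = v/R = 0.1205/80.00 = 0.001507 m/d
t = L/v_c = 152/0.001507 = 100900 d
   = 100900/365 = 276 yr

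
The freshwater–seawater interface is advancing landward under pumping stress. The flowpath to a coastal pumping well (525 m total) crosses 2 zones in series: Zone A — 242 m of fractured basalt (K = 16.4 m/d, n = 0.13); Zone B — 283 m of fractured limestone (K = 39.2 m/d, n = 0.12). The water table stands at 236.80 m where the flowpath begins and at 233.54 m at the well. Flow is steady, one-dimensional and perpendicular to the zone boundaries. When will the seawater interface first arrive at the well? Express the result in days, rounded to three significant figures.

Total head drop ΔH = 236.80 − 233.54 = 3.26 m
Steady 1-D flow in series ⇒ the Darcy flux q is identical in every zone and the zone head losses add (resistances L/K in series).
Σ(L/K) = 242/16.4 + 283/39.2 = 14.76 + 7.219 = 21.98 d
q = ΔH / Σ(L/K) = 3.26 / 21.98 = 0.1483 m/d (same in every zone)
Zone A: v = q/n = 0.1483/0.13 = 1.141 m/d → t_A = 242/1.141 = 212.1 d
Zone B: v = q/n = 0.1483/0.12 = 1.236 m/d → t_B = 283/1.236 = 228.9 d
Total t = 212.1 + 228.9 = 441.0 d

441 days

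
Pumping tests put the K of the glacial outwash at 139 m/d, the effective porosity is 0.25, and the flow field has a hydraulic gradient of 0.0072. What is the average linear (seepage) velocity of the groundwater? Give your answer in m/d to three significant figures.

4.00 m/d

Specific discharge q = 139 × 0.0072 = 1.001 m/d
v = Ki/n = 139·0.0072/0.25 = 4.003 m/d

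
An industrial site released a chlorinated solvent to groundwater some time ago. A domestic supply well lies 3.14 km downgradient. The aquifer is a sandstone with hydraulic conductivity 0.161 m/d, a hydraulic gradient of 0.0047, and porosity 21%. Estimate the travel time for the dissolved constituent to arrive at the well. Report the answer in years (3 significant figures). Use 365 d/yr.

Specific discharge q = 0.161 × 0.0047 = 7.567e-4 m/d
Average linear velocity = 7.567e-4 / 0.21 = 0.003603 m/d
L = 3.14 km = 3140 m
t = L / v = 3140 / 0.003603 = 871400 d
   = 871400 / 365 = 2390 yr

2390 years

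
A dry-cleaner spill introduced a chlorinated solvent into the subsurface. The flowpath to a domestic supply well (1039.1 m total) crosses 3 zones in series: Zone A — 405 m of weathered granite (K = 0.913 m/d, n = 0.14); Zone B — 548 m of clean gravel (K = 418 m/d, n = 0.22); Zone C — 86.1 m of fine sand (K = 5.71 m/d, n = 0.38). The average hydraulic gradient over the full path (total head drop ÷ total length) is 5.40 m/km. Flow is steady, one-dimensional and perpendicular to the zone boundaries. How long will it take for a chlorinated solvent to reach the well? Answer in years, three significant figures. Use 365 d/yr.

47.2 years

Continuity: the same q passes through each zone, so ΔH = q·Σ(L_j/K_j) — the zones act as resistances in series.
Σ(L/K) = 405/0.913 + 548/418 + 86.1/5.71 = 443.6 + 1.311 + 15.08 = 460.0 d
K_eq = L_total / Σ(L/K) = 1039.1 / 460.0 = 2.259 m/d
q = K_eq · i = 2.259 × 0.0054 = 0.01220 m/d (same in every zone)
Zone A: v = q/n = 0.01220/0.14 = 0.08713 m/d → t_A = 405/0.08713 = 4648 d
Zone B: v = q/n = 0.01220/0.22 = 0.05545 m/d → t_B = 548/0.05545 = 9883 d
Zone C: v = q/n = 0.01220/0.38 = 0.03210 m/d → t_C = 86.1/0.03210 = 2682 d
Total t = 4648 + 9883 + 2682 = 17210 d
   = 17210 / 365 = 47.2 yr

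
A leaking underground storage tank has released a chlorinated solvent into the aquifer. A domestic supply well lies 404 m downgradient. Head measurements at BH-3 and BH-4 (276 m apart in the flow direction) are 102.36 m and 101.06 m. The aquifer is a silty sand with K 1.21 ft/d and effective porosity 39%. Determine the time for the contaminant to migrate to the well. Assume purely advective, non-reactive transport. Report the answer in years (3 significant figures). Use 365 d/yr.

Hydraulic gradient i = (102.36 − 101.06) / 276 = 1.30 / 276 = 0.004710
K = 1.21 ft/d × 0.3048 = 0.3688 m/d
Specific discharge q = 0.3688 × 0.004710 = 0.001737 m/d
Seepage velocity v = q / n = 0.001737 / 0.39 = 0.004454 m/d
t = L / v = 404 / 0.004454 = 90700 d
   = 90700 / 365 = 248 yr

248 years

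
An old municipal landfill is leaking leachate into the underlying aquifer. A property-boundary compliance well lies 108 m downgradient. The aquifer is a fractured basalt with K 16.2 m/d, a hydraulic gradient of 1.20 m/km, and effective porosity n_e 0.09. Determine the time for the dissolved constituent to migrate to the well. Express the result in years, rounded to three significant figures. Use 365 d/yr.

1.37 years

q = Ki = 16.2 × 0.0012 = 0.01944 m/d
Average linear velocity = 0.01944 / 0.09 = 0.2160 m/d
t = L / v = 108 / 0.2160 = 500.0 d
   = 500.0 / 365 = 1.37 yr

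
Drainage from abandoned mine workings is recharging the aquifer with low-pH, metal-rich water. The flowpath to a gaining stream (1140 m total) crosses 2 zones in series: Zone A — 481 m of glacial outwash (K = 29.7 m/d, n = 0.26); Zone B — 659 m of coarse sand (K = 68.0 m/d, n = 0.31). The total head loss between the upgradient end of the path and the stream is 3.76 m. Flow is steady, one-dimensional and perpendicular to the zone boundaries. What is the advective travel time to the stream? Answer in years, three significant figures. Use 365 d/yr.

6.21 years

Steady 1-D flow in series ⇒ the Darcy flux q is identical in every zone and the zone head losses add (resistances L/K in series).
Σ(L/K) = 481/29.7 + 659/68.0 = 16.20 + 9.691 = 25.89 d
q = ΔH / Σ(L/K) = 3.76 / 25.89 = 0.1452 m/d (same in every zone)
Zone A: v = q/n = 0.1452/0.26 = 0.5587 m/d → t_A = 481/0.5587 = 861.0 d
Zone B: v = q/n = 0.1452/0.31 = 0.4685 m/d → t_B = 659/0.4685 = 1406 d
Total t = 861.0 + 1406 = 2267 d
   = 2267 / 365 = 6.21 yr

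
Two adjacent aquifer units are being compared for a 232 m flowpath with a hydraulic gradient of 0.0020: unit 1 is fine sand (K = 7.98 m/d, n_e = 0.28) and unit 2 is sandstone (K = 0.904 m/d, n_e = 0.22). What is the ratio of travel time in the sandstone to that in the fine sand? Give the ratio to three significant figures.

Unit 1 (fine sand): v = 7.98×0.0020/0.28 = 0.05700 m/d, t = 232/0.05700 = 4070 d
Unit 2 (sandstone): v = 0.904×0.0020/0.22 = 0.008218 m/d, t = 232/0.008218 = 28230 d
t(sandstone) / t(fine sand) = 28230/4070 = 6.94

6.94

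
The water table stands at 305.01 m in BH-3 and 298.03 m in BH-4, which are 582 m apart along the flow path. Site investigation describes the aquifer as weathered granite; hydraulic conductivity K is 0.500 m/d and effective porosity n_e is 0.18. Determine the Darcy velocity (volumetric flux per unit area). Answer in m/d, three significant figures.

Hydraulic gradient i = (305.01 − 298.03) / 582 = 6.98 / 582 = 0.01199
Specific discharge q = 0.500 × 0.01199 = 0.005997 m/d

0.00600 m/d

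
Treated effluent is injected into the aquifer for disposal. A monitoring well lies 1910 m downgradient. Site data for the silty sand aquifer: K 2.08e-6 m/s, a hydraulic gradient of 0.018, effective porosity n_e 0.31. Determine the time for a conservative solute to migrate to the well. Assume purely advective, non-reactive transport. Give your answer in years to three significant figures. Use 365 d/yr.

K = 2.08e-6 m/s × 86400 s/d = 0.1797 m/d
Darcy flux q = K·i = 0.1797 × 0.018 = 0.003235 m/d
v_s = q/n_e = 0.003235/0.31 = 0.01043 m/d
t = L / v = 1910 / 0.01043 = 183000 d
   = 183000 / 365 = 501 yr

501 years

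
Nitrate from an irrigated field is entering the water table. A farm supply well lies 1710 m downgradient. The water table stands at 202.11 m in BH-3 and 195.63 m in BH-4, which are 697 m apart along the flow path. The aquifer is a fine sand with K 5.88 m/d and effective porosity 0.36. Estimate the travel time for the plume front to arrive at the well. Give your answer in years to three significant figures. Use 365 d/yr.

30.9 years

Hydraulic gradient i = (202.11 − 195.63) / 697 = 6.48 / 697 = 0.009297
Specific discharge q = 5.88 × 0.009297 = 0.05467 m/d
v_s = q/n_e = 0.05467/0.36 = 0.1519 m/d
t = L / v = 1710 / 0.1519 = 11260 d
   = 11260 / 365 = 30.9 yr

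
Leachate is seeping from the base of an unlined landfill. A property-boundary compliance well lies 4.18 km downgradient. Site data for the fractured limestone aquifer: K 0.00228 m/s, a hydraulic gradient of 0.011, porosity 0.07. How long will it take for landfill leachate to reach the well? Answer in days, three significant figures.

135 days

K = 0.00228 m/s × 86400 s/d = 197.0 m/d
Specific discharge q = 197.0 × 0.011 = 2.167 m/d
v_s = q/n_e = 2.167/0.07 = 30.96 m/d
L = 4.18 km = 4180 m
t = L / v = 4180 / 30.96 = 135.0 d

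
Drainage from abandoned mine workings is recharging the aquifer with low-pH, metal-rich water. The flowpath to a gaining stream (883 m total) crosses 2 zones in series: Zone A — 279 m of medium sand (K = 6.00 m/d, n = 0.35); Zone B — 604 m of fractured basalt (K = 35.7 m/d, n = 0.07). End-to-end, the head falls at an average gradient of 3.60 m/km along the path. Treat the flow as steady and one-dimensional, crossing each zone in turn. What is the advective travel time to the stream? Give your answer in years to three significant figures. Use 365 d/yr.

7.65 years

Steady 1-D flow in series ⇒ the Darcy flux q is identical in every zone and the zone head losses add (resistances L/K in series).
Σ(L/K) = 279/6.00 + 604/35.7 = 46.50 + 16.92 = 63.42 d
K_eq = L_total / Σ(L/K) = 883 / 63.42 = 13.92 m/d
q = K_eq · i = 13.92 × 0.0036 = 0.05012 m/d (same in every zone)
Zone A: v = q/n = 0.05012/0.35 = 0.1432 m/d → t_A = 279/0.1432 = 1948 d
Zone B: v = q/n = 0.05012/0.07 = 0.7161 m/d → t_B = 604/0.7161 = 843.5 d
Total t = 1948 + 843.5 = 2792 d
   = 2792 / 365 = 7.65 yr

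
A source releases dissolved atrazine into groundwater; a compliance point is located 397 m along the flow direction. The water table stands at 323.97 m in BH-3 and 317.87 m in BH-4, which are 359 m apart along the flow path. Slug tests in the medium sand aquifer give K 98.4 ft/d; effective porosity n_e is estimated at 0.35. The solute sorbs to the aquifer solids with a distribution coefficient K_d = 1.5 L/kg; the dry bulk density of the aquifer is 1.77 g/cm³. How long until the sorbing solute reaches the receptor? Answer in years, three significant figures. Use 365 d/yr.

Hydraulic gradient i = (323.97 − 317.87) / 359 = 6.10 / 359 = 0.01699
K = 98.4 ft/d × 0.3048 = 29.99 m/d
Darcy flux q = K·i = 29.99 × 0.01699 = 0.5096 m/d
v = Ki/n = 29.99·0.01699/0.35 = 1.456 m/d
Retardation R = 1 + ρ_b·K_d/n = 1 + 1.77×1.5/0.35 = 8.586
Contaminant velocity v_c = v/R = 1.456/8.586 = 0.1696 m/d
t = L/v_c = 397/0.1696 = 2341 d
   = 2341/365 = 6.41 yr

6.41 years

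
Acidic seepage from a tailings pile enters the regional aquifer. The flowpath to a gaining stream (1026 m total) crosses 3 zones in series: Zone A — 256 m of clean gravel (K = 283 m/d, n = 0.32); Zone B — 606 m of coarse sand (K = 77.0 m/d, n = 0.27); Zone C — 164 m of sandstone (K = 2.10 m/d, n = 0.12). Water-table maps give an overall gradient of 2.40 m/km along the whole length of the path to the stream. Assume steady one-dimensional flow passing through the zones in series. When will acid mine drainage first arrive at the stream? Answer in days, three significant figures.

For zones in series the flux q is common to all zones; the equivalent conductivity is the harmonic (thickness-weighted) mean, K_eq = L_total / Σ(L_j/K_j).
Σ(L/K) = 256/283 + 606/77.0 + 164/2.10 = 0.9046 + 7.870 + 78.10 = 86.87 d
K_eq = L_total / Σ(L/K) = 1026 / 86.87 = 11.81 m/d
q = K_eq · i = 11.81 × 0.0024 = 0.02835 m/d (same in every zone)
Zone A: v = q/n = 0.02835/0.32 = 0.08858 m/d → t_A = 256/0.08858 = 2890 d
Zone B: v = q/n = 0.02835/0.27 = 0.1050 m/d → t_B = 606/0.1050 = 5772 d
Zone C: v = q/n = 0.02835/0.12 = 0.2362 m/d → t_C = 164/0.2362 = 694.3 d
Total t = 2890 + 5772 + 694.3 = 9357 d

9360 days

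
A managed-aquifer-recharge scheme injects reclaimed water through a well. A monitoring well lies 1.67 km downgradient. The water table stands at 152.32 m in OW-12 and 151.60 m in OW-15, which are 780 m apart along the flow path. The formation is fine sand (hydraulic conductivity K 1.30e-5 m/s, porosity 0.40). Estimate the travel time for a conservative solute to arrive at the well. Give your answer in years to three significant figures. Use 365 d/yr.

Hydraulic gradient i = (152.32 − 151.60) / 780 = 0.72 / 780 = 9.231e-4
K = 1.30e-5 m/s × 86400 s/d = 1.123 m/d
q = Ki = 1.123 × 9.231e-4 = 0.001037 m/d
v_s = q/n_e = 0.001037/0.40 = 0.002592 m/d
L = 1.67 km = 1670 m
t = L / v = 1670 / 0.002592 = 644300 d
   = 644300 / 365 = 1770 yr

1770 years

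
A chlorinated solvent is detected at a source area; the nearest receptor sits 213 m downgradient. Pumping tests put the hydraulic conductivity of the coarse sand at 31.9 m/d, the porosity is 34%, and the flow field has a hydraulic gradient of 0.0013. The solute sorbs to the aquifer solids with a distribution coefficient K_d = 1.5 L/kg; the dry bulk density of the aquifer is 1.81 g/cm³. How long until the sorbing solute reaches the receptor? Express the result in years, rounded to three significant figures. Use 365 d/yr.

Darcy flux q = K·i = 31.9 × 0.0013 = 0.04147 m/d
Seepage velocity v = q / n = 0.04147 / 0.34 = 0.1220 m/d
Retardation R = 1 + ρ_b·K_d/n = 1 + 1.81×1.5/0.34 = 8.985
Contaminant velocity v_c = v/R = 0.1220/8.985 = 0.01357 m/d
t = L/v_c = 213/0.01357 = 15690 d
   = 15690/365 = 43.0 yr

43.0 years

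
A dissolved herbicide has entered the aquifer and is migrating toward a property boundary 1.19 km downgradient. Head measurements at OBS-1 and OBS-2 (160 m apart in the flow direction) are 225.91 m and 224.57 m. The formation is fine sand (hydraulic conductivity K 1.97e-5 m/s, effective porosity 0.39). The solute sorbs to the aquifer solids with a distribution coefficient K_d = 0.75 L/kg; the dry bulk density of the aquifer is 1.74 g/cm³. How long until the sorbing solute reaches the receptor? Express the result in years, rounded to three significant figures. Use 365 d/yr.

388 years

Hydraulic gradient i = (225.91 − 224.57) / 160 = 1.34 / 160 = 0.008375
K = 1.97e-5 m/s × 86400 s/d = 1.702 m/d
Darcy flux q = K·i = 1.702 × 0.008375 = 0.01425 m/d
Average linear velocity = 0.01425 / 0.39 = 0.03655 m/d
Retardation R = 1 + ρ_b·K_d/n = 1 + 1.74×0.75/0.39 = 4.346
Contaminant velocity v_c = v/R = 0.03655/4.346 = 0.008410 m/d
L = 1.19 km = 1190 m
t = L/v_c = 1190/0.008410 = 141500 d
   = 141500/365 = 388 yr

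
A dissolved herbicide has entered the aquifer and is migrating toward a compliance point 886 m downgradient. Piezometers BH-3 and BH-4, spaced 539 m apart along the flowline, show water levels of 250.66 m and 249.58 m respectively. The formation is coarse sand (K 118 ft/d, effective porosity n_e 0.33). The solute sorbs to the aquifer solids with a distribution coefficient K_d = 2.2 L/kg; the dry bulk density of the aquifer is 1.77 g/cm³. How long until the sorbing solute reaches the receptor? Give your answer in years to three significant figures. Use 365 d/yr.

142 years

Hydraulic gradient i = (250.66 − 249.58) / 539 = 1.08 / 539 = 0.002004
K = 118 ft/d × 0.3048 = 35.97 m/d
Darcy flux q = K·i = 35.97 × 0.002004 = 0.07207 m/d
v = Ki/n = 35.97·0.002004/0.33 = 0.2184 m/d
Retardation R = 1 + ρ_b·K_d/n = 1 + 1.77×2.2/0.33 = 12.80
Contaminant velocity v_c = v/R = 0.2184/12.80 = 0.01706 m/d
t = L/v_c = 886/0.01706 = 51930 d
   = 51930/365 = 142 yr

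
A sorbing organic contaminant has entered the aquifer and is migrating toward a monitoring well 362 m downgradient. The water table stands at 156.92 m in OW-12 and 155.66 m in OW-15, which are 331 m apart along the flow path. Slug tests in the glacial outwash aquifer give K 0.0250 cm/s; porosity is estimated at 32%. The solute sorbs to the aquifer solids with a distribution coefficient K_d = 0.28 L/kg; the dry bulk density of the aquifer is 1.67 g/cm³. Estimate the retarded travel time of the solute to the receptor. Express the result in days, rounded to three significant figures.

Hydraulic gradient i = (156.92 − 155.66) / 331 = 1.26 / 331 = 0.003807
K = 0.0250 cm/s × 864 = 21.60 m/d
q = Ki = 21.60 × 0.003807 = 0.08222 m/d
v_s = q/n_e = 0.08222/0.32 = 0.2569 m/d
Retardation R = 1 + ρ_b·K_d/n = 1 + 1.67×0.28/0.32 = 2.461
Contaminant velocity v_c = v/R = 0.2569/2.461 = 0.1044 m/d
t = L/v_c = 362/0.1044 = 3468 d

3470 days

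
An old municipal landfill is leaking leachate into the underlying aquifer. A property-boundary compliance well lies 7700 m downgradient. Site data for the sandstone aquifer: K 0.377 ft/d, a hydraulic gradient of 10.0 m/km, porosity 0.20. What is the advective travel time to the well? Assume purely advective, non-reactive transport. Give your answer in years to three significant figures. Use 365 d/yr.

3670 years

K = 0.377 ft/d × 0.3048 = 0.1149 m/d
q = Ki = 0.1149 × 0.010 = 0.001149 m/d
Seepage velocity v = q / n = 0.001149 / 0.20 = 0.005745 m/d
t = L / v = 7700 / 0.005745 = 1.340e6 d
   = 1.340e6 / 365 = 3670 yr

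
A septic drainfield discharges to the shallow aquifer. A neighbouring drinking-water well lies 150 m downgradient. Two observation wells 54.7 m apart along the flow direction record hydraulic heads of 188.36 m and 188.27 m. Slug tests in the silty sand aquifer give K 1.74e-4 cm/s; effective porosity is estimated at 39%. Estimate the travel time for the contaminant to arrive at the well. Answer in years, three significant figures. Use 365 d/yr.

Hydraulic gradient i = (188.36 − 188.27) / 54.7 = 0.09 / 54.7 = 0.001645
K = 1.74e-4 cm/s × 864 = 0.1503 m/d
q = Ki = 0.1503 × 0.001645 = 2.474e-4 m/d
Seepage velocity v = q / n = 2.474e-4 / 0.39 = 6.342e-4 m/d
t = L / v = 150 / 6.342e-4 = 236500 d
   = 236500 / 365 = 648 yr

648 years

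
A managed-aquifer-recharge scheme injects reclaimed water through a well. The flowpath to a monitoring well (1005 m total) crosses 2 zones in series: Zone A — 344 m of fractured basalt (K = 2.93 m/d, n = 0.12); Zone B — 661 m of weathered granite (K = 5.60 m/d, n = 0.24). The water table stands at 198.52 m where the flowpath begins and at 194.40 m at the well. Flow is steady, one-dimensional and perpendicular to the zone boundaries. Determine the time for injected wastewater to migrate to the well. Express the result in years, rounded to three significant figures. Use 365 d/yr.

31.3 years

Total head drop ΔH = 198.52 − 194.40 = 4.12 m
Continuity: the same q passes through each zone, so ΔH = q·Σ(L_j/K_j) — the zones act as resistances in series.
Σ(L/K) = 344/2.93 + 661/5.60 = 117.4 + 118.0 = 235.4 d
q = ΔH / Σ(L/K) = 4.12 / 235.4 = 0.01750 m/d (same in every zone)
Zone A: v = q/n = 0.01750/0.12 = 0.1458 m/d → t_A = 344/0.1458 = 2359 d
Zone B: v = q/n = 0.01750/0.24 = 0.07291 m/d → t_B = 661/0.07291 = 9066 d
Total t = 2359 + 9066 = 11420 d
   = 11420 / 365 = 31.3 yr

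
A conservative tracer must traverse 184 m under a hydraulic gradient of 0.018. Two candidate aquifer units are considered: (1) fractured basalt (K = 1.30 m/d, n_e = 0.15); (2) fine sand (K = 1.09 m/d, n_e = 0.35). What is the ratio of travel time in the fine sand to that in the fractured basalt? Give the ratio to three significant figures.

2.78

Unit 1 (fractured basalt): v = 1.30×0.018/0.15 = 0.1560 m/d, t = 184/0.1560 = 1179 d
Unit 2 (fine sand): v = 1.09×0.018/0.35 = 0.05606 m/d, t = 184/0.05606 = 3282 d
t(fine sand) / t(fractured basalt) = 3282/1179 = 2.78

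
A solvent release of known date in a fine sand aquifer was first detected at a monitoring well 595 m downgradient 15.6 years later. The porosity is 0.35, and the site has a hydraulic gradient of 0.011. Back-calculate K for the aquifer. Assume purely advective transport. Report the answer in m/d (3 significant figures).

3.32 m/d

t = 15.6 years = 5694 d
v = L / t = 595 / 5694 = 0.1045 m/d
K = v · n / i = 0.1045 × 0.35 / 0.011 = 3.32 m/d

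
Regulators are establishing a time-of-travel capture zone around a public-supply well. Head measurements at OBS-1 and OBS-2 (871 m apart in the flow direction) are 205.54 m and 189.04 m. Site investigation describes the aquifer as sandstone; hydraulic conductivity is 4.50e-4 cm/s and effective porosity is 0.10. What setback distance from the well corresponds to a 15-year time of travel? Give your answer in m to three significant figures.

Hydraulic gradient i = (205.54 − 189.04) / 871 = 16.50 / 871 = 0.01894
K = 4.50e-4 cm/s × 864 = 0.3888 m/d
Specific discharge q = 0.3888 × 0.01894 = 0.007365 m/d
Seepage velocity v = q / n = 0.007365 / 0.10 = 0.07365 m/d
T = 15 yr × 365 = 5475 d
L = v × T = 0.07365 × 5475 = 403.3 m

403 m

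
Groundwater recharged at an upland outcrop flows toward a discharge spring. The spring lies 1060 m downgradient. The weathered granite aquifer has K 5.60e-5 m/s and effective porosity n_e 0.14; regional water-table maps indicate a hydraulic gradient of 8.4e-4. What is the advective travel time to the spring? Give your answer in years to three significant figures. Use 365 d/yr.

100 years

K = 5.60e-5 m/s × 86400 s/d = 4.838 m/d
q = Ki = 4.838 × 8.4e-4 = 0.004064 m/d
Average linear velocity = 0.004064 / 0.14 = 0.02903 m/d
t = L / v = 1060 / 0.02903 = 36510 d
   = 36510 / 365 = 100 yr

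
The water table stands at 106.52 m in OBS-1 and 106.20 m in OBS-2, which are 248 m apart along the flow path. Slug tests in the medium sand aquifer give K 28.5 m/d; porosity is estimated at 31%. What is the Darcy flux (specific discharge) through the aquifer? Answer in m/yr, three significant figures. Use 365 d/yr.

13.4 m/yr

Hydraulic gradient i = (106.52 − 106.20) / 248 = 0.32 / 248 = 0.001290
Darcy flux q = K·i = 28.5 × 0.001290 = 0.03677 m/d
   = 0.03677 × 365 = 13.4 m/yr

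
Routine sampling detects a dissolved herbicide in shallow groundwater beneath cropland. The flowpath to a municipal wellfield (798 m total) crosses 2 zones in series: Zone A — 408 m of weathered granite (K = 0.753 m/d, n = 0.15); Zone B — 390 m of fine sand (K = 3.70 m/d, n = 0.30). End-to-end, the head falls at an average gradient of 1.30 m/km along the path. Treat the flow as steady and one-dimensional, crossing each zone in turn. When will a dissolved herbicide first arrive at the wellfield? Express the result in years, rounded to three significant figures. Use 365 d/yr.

305 years

Steady 1-D flow in series ⇒ the Darcy flux q is identical in every zone and the zone head losses add (resistances L/K in series).
Σ(L/K) = 408/0.753 + 390/3.70 = 541.8 + 105.4 = 647.2 d
K_eq = L_total / Σ(L/K) = 798 / 647.2 = 1.233 m/d
q = K_eq · i = 1.233 × 0.0013 = 0.001603 m/d (same in every zone)
Zone A: v = q/n = 0.001603/0.15 = 0.01069 m/d → t_A = 408/0.01069 = 38180 d
Zone B: v = q/n = 0.001603/0.30 = 0.005343 m/d → t_B = 390/0.005343 = 73000 d
Total t = 38180 + 73000 = 111200 d
   = 111200 / 365 = 305 yr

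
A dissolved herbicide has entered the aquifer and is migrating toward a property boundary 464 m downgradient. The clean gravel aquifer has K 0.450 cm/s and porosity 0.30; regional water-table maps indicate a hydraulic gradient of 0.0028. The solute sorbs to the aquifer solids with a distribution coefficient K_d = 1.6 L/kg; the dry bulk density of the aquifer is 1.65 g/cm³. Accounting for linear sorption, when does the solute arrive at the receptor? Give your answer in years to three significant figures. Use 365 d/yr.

3.43 years

K = 0.450 cm/s × 864 = 388.8 m/d
Darcy flux q = K·i = 388.8 × 0.0028 = 1.089 m/d
Seepage velocity v = q / n = 1.089 / 0.30 = 3.629 m/d
Retardation R = 1 + ρ_b·K_d/n = 1 + 1.65×1.6/0.30 = 9.800
Contaminant velocity v_c = v/R = 3.629/9.800 = 0.3703 m/d
t = L/v_c = 464/0.3703 = 1253 d
   = 1253/365 = 3.43 yr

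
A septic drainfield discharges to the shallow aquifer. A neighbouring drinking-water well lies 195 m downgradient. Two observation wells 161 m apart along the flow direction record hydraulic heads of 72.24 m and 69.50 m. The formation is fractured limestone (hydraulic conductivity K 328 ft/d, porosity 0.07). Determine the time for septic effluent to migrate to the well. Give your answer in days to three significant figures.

Hydraulic gradient i = (72.24 − 69.50) / 161 = 2.74 / 161 = 0.01702
K = 328 ft/d × 0.3048 = 99.97 m/d
q = Ki = 99.97 × 0.01702 = 1.701 m/d
v = Ki/n = 99.97·0.01702/0.07 = 24.31 m/d
t = L / v = 195 / 24.31 = 8.023 d

8.02 days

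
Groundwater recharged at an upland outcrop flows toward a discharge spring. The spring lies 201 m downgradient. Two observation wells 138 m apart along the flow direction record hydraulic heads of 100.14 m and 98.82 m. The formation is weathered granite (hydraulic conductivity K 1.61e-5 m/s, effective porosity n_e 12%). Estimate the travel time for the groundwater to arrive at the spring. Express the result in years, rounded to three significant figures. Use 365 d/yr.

4.97 years

Hydraulic gradient i = (100.14 − 98.82) / 138 = 1.32 / 138 = 0.009565
K = 1.61e-5 m/s × 86400 s/d = 1.391 m/d
Specific discharge q = 1.391 × 0.009565 = 0.01331 m/d
Average linear velocity = 0.01331 / 0.12 = 0.1109 m/d
t = L / v = 201 / 0.1109 = 1813 d
   = 1813 / 365 = 4.97 yr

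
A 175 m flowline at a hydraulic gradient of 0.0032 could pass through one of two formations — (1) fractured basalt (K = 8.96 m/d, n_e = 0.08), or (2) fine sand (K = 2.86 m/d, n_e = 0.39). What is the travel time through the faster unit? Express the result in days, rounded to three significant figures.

488 days

Unit 1 (fractured basalt): v = 8.96×0.0032/0.08 = 0.3584 m/d, t = 175/0.3584 = 488.3 d
Unit 2 (fine sand): v = 2.86×0.0032/0.39 = 0.02347 m/d, t = 175/0.02347 = 7457 d
Faster unit: t = 488 d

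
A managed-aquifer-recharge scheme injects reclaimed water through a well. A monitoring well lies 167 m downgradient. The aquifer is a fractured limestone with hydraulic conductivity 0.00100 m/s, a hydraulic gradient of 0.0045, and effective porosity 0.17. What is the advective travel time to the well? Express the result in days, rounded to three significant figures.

73.0 days

K = 0.00100 m/s × 86400 s/d = 86.40 m/d
Darcy flux q = K·i = 86.40 × 0.0045 = 0.3888 m/d
v = Ki/n = 86.40·0.0045/0.17 = 2.287 m/d
t = L / v = 167 / 2.287 = 73.02 d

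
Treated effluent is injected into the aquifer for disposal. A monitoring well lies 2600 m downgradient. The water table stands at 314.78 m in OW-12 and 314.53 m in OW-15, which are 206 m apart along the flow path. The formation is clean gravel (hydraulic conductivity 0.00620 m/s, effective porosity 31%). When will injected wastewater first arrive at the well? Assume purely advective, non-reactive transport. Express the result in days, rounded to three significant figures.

Hydraulic gradient i = (314.78 − 314.53) / 206 = 0.25 / 206 = 0.001214
K = 0.00620 m/s × 86400 s/d = 535.7 m/d
q = Ki = 535.7 × 0.001214 = 0.6501 m/d
Average linear velocity = 0.6501 / 0.31 = 2.097 m/d
t = L / v = 2600 / 2.097 = 1240 d

1240 days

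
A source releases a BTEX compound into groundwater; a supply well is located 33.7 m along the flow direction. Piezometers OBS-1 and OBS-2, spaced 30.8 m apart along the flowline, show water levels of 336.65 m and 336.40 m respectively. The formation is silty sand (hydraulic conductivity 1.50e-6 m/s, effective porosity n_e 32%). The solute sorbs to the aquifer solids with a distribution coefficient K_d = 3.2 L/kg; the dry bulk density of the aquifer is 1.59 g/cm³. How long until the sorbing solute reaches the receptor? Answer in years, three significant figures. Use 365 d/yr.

Hydraulic gradient i = (336.65 − 336.40) / 30.8 = 0.25 / 30.8 = 0.008117
K = 1.50e-6 m/s × 86400 s/d = 0.1296 m/d
Darcy flux q = K·i = 0.1296 × 0.008117 = 0.001052 m/d
Seepage velocity v = q / n = 0.001052 / 0.32 = 0.003287 m/d
Retardation R = 1 + ρ_b·K_d/n = 1 + 1.59×3.2/0.32 = 16.90
Contaminant velocity v_c = v/R = 0.003287/16.90 = 1.945e-4 m/d
t = L/v_c = 33.7/1.945e-4 = 173200 d
   = 173200/365 = 475 yr

475 years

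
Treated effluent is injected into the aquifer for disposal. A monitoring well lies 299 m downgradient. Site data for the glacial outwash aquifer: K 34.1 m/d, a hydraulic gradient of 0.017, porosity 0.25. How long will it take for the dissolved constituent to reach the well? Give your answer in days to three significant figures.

129 days

Darcy flux q = K·i = 34.1 × 0.017 = 0.5797 m/d
v = Ki/n = 34.1·0.017/0.25 = 2.319 m/d
t = L / v = 299 / 2.319 = 128.9 d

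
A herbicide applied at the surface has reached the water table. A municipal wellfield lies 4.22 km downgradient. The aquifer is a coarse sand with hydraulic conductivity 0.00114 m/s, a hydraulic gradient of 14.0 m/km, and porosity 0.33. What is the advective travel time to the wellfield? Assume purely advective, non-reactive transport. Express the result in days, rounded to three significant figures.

K = 0.00114 m/s × 86400 s/d = 98.50 m/d
Specific discharge q = 98.50 × 0.014 = 1.379 m/d
v = Ki/n = 98.50·0.014/0.33 = 4.179 m/d
L = 4.22 km = 4220 m
t = L / v = 4220 / 4.179 = 1010 d

1010 days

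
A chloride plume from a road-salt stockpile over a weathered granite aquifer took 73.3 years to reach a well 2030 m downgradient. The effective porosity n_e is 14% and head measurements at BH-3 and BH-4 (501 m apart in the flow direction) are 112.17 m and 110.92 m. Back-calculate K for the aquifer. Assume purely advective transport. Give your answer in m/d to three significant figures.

Hydraulic gradient i = (112.17 − 110.92) / 501 = 1.25 / 501 = 0.002495
t = 73.3 years = 26750 d
v = L / t = 2030 / 26750 = 0.07588 m/d
K = v · n / i = 0.07588 × 0.14 / 0.002495 = 4.26 m/d

4.26 m/d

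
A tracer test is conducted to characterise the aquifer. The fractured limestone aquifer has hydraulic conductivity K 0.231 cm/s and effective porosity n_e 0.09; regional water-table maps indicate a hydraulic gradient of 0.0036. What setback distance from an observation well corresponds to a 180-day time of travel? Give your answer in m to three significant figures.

K = 0.231 cm/s × 864 = 199.6 m/d
Specific discharge q = 199.6 × 0.0036 = 0.7185 m/d
Seepage velocity v = q / n = 0.7185 / 0.09 = 7.983 m/d
L = v × T = 7.983 × 180 = 1437 m

1440 m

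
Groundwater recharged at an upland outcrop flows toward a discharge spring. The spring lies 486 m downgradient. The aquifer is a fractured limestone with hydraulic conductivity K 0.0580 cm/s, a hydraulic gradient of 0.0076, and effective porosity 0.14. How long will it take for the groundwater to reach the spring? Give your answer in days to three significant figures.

179 days

K = 0.0580 cm/s × 864 = 50.11 m/d
Darcy flux q = K·i = 50.11 × 0.0076 = 0.3809 m/d
v = Ki/n = 50.11·0.0076/0.14 = 2.720 m/d
t = L / v = 486 / 2.720 = 178.7 d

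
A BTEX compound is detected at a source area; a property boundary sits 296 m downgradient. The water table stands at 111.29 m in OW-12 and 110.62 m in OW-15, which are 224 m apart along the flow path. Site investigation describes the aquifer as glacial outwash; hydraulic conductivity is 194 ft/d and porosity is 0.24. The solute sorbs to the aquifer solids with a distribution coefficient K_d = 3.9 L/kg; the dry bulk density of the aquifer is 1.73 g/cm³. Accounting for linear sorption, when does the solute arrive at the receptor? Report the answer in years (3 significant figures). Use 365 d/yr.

Hydraulic gradient i = (111.29 − 110.62) / 224 = 0.67 / 224 = 0.002991
K = 194 ft/d × 0.3048 = 59.13 m/d
q = Ki = 59.13 × 0.002991 = 0.1769 m/d
Seepage velocity v = q / n = 0.1769 / 0.24 = 0.7369 m/d
Retardation R = 1 + ρ_b·K_d/n = 1 + 1.73×3.9/0.24 = 29.11
Contaminant velocity v_c = v/R = 0.7369/29.11 = 0.02531 m/d
t = L/v_c = 296/0.02531 = 11690 d
   = 11690/365 = 32.0 yr

32.0 years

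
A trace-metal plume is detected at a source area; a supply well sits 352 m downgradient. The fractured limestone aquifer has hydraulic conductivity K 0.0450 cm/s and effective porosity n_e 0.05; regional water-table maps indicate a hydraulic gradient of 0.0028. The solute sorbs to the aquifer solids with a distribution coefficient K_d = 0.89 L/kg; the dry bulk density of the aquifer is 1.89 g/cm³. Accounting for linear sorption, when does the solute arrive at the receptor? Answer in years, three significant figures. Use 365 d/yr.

15.3 years

K = 0.0450 cm/s × 864 = 38.88 m/d
q = Ki = 38.88 × 0.0028 = 0.1089 m/d
Average linear velocity = 0.1089 / 0.05 = 2.177 m/d
Retardation R = 1 + ρ_b·K_d/n = 1 + 1.89×0.89/0.05 = 34.64
Contaminant velocity v_c = v/R = 2.177/34.64 = 0.06285 m/d
t = L/v_c = 352/0.06285 = 5601 d
   = 5601/365 = 15.3 yr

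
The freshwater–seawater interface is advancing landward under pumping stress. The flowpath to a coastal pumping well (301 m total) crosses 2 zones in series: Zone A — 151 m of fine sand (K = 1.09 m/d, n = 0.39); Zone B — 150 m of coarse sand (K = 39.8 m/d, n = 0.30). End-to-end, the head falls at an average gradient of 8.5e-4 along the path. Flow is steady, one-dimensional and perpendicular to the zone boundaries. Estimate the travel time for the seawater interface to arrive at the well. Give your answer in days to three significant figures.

Continuity: the same q passes through each zone, so ΔH = q·Σ(L_j/K_j) — the zones act as resistances in series.
Σ(L/K) = 151/1.09 + 150/39.8 = 138.5 + 3.769 = 142.3 d
K_eq = L_total / Σ(L/K) = 301 / 142.3 = 2.115 m/d
q = K_eq · i = 2.115 × 8.5e-4 = 0.001798 m/d (same in every zone)
Zone A: v = q/n = 0.001798/0.39 = 0.004610 m/d → t_A = 151/0.004610 = 32750 d
Zone B: v = q/n = 0.001798/0.30 = 0.005993 m/d → t_B = 150/0.005993 = 25030 d
Total t = 32750 + 25030 = 57780 d

57800 days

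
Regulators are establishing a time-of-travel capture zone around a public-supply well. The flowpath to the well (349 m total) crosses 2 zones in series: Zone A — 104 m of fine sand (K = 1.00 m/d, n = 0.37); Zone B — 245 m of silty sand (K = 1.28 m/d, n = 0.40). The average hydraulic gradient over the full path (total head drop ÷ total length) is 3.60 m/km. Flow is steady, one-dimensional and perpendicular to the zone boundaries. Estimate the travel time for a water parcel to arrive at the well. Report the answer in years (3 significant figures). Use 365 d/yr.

Continuity: the same q passes through each zone, so ΔH = q·Σ(L_j/K_j) — the zones act as resistances in series.
Σ(L/K) = 104/1.00 + 245/1.28 = 104.0 + 191.4 = 295.4 d
K_eq = L_total / Σ(L/K) = 349 / 295.4 = 1.181 m/d
q = K_eq · i = 1.181 × 0.0036 = 0.004253 m/d (same in every zone)
Zone A: v = q/n = 0.004253/0.37 = 0.01149 m/d → t_A = 104/0.01149 = 9047 d
Zone B: v = q/n = 0.004253/0.40 = 0.01063 m/d → t_B = 245/0.01063 = 23040 d
Total t = 9047 + 23040 = 32090 d
   = 32090 / 365 = 87.9 yr

87.9 years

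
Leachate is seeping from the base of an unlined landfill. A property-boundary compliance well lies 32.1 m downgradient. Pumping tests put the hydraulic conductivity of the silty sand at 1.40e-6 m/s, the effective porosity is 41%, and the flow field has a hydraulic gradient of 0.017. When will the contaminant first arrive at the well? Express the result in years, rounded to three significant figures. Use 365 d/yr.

17.5 years

K = 1.40e-6 m/s × 86400 s/d = 0.1210 m/d
Specific discharge q = 0.1210 × 0.017 = 0.002056 m/d
v = Ki/n = 0.1210·0.017/0.41 = 0.005015 m/d
t = L / v = 32.1 / 0.005015 = 6400 d
   = 6400 / 365 = 17.5 yr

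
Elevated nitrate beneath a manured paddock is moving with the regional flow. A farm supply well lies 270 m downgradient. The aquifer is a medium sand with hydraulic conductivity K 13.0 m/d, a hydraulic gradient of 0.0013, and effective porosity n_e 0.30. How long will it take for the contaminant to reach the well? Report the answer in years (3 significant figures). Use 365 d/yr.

q = Ki = 13.0 × 0.0013 = 0.01690 m/d
v_s = q/n_e = 0.01690/0.30 = 0.05633 m/d
t = L / v = 270 / 0.05633 = 4793 d
   = 4793 / 365 = 13.1 yr

13.1 years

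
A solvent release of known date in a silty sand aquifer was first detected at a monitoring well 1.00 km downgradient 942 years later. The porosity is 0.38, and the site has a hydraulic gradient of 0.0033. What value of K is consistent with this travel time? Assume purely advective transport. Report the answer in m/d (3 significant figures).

t = 942 years = 343800 d
L = 1.00 km = 1000 m
v = L / t = 1000 / 343800 = 0.002908 m/d
K = v · n / i = 0.002908 × 0.38 / 0.0033 = 0.335 m/d

0.335 m/d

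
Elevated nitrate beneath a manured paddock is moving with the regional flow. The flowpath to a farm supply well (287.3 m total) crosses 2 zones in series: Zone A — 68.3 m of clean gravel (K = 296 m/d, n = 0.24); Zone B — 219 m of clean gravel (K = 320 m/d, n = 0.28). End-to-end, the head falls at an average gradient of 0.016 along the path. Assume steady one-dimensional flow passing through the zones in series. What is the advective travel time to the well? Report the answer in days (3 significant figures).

Continuity: the same q passes through each zone, so ΔH = q·Σ(L_j/K_j) — the zones act as resistances in series.
Σ(L/K) = 68.3/296 + 219/320 = 0.2307 + 0.6844 = 0.9151 d
K_eq = L_total / Σ(L/K) = 287.3 / 0.9151 = 313.9 m/d
q = K_eq · i = 313.9 × 0.016 = 5.023 m/d (same in every zone)
Zone A: v = q/n = 5.023/0.24 = 20.93 m/d → t_A = 68.3/20.93 = 3.263 d
Zone B: v = q/n = 5.023/0.28 = 17.94 m/d → t_B = 219/17.94 = 12.21 d
Total t = 3.263 + 12.21 = 15.47 d

15.5 days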